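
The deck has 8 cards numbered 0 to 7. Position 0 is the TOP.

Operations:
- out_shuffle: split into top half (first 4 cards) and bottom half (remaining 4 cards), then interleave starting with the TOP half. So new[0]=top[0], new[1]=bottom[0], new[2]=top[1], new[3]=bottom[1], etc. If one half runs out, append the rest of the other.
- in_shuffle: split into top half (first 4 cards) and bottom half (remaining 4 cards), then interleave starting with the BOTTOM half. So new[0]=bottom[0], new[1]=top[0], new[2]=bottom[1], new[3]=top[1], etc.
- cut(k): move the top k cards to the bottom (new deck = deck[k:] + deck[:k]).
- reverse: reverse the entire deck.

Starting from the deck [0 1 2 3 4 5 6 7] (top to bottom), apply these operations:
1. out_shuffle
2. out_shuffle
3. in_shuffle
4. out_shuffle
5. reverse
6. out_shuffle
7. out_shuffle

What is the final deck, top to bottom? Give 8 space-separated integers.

After op 1 (out_shuffle): [0 4 1 5 2 6 3 7]
After op 2 (out_shuffle): [0 2 4 6 1 3 5 7]
After op 3 (in_shuffle): [1 0 3 2 5 4 7 6]
After op 4 (out_shuffle): [1 5 0 4 3 7 2 6]
After op 5 (reverse): [6 2 7 3 4 0 5 1]
After op 6 (out_shuffle): [6 4 2 0 7 5 3 1]
After op 7 (out_shuffle): [6 7 4 5 2 3 0 1]

Answer: 6 7 4 5 2 3 0 1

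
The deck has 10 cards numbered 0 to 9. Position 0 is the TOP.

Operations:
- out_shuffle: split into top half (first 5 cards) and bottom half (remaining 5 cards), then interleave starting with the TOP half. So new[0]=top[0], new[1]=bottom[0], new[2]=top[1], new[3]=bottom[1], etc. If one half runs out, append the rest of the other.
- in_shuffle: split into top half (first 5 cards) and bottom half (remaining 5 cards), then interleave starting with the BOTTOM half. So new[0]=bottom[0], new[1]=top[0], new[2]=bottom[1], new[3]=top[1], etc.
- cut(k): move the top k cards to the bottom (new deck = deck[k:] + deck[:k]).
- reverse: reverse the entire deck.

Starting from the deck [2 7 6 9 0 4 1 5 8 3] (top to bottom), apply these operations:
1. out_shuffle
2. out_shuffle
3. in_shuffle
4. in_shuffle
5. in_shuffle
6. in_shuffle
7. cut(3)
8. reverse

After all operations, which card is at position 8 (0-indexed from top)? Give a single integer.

After op 1 (out_shuffle): [2 4 7 1 6 5 9 8 0 3]
After op 2 (out_shuffle): [2 5 4 9 7 8 1 0 6 3]
After op 3 (in_shuffle): [8 2 1 5 0 4 6 9 3 7]
After op 4 (in_shuffle): [4 8 6 2 9 1 3 5 7 0]
After op 5 (in_shuffle): [1 4 3 8 5 6 7 2 0 9]
After op 6 (in_shuffle): [6 1 7 4 2 3 0 8 9 5]
After op 7 (cut(3)): [4 2 3 0 8 9 5 6 1 7]
After op 8 (reverse): [7 1 6 5 9 8 0 3 2 4]
Position 8: card 2.

Answer: 2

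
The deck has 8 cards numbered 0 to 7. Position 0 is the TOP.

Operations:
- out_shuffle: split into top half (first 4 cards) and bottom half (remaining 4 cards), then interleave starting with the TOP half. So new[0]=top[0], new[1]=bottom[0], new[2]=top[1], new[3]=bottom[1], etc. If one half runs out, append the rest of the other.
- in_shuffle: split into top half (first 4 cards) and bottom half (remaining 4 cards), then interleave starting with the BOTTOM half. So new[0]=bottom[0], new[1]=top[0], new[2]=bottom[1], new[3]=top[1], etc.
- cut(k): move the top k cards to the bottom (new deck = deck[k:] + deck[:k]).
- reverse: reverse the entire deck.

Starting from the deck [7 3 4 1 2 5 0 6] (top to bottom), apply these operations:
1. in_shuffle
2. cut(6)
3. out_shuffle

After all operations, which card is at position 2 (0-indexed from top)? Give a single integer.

Answer: 1

Derivation:
After op 1 (in_shuffle): [2 7 5 3 0 4 6 1]
After op 2 (cut(6)): [6 1 2 7 5 3 0 4]
After op 3 (out_shuffle): [6 5 1 3 2 0 7 4]
Position 2: card 1.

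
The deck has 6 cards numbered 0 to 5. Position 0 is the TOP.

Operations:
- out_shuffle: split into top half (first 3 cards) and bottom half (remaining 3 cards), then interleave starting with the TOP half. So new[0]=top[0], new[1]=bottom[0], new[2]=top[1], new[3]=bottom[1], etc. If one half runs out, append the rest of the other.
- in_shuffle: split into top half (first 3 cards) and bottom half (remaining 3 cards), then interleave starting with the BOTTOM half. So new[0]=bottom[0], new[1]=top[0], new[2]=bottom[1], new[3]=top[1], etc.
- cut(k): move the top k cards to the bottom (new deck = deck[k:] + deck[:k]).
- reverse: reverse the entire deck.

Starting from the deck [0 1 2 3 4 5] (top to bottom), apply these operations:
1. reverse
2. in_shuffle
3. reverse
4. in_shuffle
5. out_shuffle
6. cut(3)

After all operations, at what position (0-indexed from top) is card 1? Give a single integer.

After op 1 (reverse): [5 4 3 2 1 0]
After op 2 (in_shuffle): [2 5 1 4 0 3]
After op 3 (reverse): [3 0 4 1 5 2]
After op 4 (in_shuffle): [1 3 5 0 2 4]
After op 5 (out_shuffle): [1 0 3 2 5 4]
After op 6 (cut(3)): [2 5 4 1 0 3]
Card 1 is at position 3.

Answer: 3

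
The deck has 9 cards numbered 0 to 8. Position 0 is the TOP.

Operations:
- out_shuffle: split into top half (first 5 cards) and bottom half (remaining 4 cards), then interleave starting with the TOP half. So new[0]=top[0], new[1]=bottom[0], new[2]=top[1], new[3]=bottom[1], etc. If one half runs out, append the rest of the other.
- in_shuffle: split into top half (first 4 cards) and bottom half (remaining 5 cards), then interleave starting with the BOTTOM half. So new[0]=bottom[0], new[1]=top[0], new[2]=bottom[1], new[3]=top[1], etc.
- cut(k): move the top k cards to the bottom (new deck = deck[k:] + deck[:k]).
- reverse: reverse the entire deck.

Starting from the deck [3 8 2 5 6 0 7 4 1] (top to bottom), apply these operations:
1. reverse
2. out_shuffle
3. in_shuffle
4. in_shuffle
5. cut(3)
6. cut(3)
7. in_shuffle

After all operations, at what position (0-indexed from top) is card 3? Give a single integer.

After op 1 (reverse): [1 4 7 0 6 5 2 8 3]
After op 2 (out_shuffle): [1 5 4 2 7 8 0 3 6]
After op 3 (in_shuffle): [7 1 8 5 0 4 3 2 6]
After op 4 (in_shuffle): [0 7 4 1 3 8 2 5 6]
After op 5 (cut(3)): [1 3 8 2 5 6 0 7 4]
After op 6 (cut(3)): [2 5 6 0 7 4 1 3 8]
After op 7 (in_shuffle): [7 2 4 5 1 6 3 0 8]
Card 3 is at position 6.

Answer: 6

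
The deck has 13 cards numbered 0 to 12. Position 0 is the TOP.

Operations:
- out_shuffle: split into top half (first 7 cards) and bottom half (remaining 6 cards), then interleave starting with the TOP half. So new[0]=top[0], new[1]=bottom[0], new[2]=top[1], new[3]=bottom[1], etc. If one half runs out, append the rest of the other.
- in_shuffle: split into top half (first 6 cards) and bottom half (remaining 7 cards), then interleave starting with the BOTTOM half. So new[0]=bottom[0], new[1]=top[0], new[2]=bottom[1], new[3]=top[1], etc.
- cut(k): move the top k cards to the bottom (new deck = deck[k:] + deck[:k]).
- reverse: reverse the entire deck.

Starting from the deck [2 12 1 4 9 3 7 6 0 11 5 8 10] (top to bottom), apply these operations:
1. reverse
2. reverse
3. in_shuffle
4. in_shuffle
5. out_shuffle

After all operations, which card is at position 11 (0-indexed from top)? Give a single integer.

After op 1 (reverse): [10 8 5 11 0 6 7 3 9 4 1 12 2]
After op 2 (reverse): [2 12 1 4 9 3 7 6 0 11 5 8 10]
After op 3 (in_shuffle): [7 2 6 12 0 1 11 4 5 9 8 3 10]
After op 4 (in_shuffle): [11 7 4 2 5 6 9 12 8 0 3 1 10]
After op 5 (out_shuffle): [11 12 7 8 4 0 2 3 5 1 6 10 9]
Position 11: card 10.

Answer: 10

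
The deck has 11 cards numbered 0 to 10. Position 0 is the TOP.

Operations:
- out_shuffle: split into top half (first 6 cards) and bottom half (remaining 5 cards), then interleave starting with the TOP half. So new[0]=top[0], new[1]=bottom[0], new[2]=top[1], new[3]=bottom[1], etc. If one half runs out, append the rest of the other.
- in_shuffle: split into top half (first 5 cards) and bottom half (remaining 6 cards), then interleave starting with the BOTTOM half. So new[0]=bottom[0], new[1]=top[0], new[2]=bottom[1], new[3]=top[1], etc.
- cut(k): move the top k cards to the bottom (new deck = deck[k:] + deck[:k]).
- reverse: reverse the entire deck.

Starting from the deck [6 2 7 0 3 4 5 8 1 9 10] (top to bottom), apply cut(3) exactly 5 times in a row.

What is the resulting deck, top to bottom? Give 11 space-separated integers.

Answer: 3 4 5 8 1 9 10 6 2 7 0

Derivation:
After op 1 (cut(3)): [0 3 4 5 8 1 9 10 6 2 7]
After op 2 (cut(3)): [5 8 1 9 10 6 2 7 0 3 4]
After op 3 (cut(3)): [9 10 6 2 7 0 3 4 5 8 1]
After op 4 (cut(3)): [2 7 0 3 4 5 8 1 9 10 6]
After op 5 (cut(3)): [3 4 5 8 1 9 10 6 2 7 0]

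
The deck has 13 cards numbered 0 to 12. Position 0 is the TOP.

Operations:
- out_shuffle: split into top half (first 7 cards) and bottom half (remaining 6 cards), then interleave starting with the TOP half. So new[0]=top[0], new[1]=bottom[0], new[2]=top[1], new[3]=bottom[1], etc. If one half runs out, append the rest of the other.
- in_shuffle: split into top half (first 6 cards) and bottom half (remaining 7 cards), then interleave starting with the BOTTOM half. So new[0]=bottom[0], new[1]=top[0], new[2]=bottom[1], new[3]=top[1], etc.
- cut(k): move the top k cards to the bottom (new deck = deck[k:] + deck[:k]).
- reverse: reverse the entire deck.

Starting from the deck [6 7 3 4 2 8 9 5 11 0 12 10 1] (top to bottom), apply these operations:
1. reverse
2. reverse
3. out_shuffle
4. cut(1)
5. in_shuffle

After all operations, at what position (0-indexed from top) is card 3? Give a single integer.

After op 1 (reverse): [1 10 12 0 11 5 9 8 2 4 3 7 6]
After op 2 (reverse): [6 7 3 4 2 8 9 5 11 0 12 10 1]
After op 3 (out_shuffle): [6 5 7 11 3 0 4 12 2 10 8 1 9]
After op 4 (cut(1)): [5 7 11 3 0 4 12 2 10 8 1 9 6]
After op 5 (in_shuffle): [12 5 2 7 10 11 8 3 1 0 9 4 6]
Card 3 is at position 7.

Answer: 7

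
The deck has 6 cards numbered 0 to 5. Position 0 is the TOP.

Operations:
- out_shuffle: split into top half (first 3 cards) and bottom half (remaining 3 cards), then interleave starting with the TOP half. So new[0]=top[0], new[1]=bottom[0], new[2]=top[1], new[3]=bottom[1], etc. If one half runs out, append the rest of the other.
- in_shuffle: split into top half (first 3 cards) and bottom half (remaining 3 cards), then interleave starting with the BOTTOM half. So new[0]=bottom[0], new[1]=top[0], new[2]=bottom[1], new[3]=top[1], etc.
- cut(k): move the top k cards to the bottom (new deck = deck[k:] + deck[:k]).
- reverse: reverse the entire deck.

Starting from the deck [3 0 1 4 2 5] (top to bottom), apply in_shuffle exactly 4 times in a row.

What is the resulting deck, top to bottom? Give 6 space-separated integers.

After op 1 (in_shuffle): [4 3 2 0 5 1]
After op 2 (in_shuffle): [0 4 5 3 1 2]
After op 3 (in_shuffle): [3 0 1 4 2 5]
After op 4 (in_shuffle): [4 3 2 0 5 1]

Answer: 4 3 2 0 5 1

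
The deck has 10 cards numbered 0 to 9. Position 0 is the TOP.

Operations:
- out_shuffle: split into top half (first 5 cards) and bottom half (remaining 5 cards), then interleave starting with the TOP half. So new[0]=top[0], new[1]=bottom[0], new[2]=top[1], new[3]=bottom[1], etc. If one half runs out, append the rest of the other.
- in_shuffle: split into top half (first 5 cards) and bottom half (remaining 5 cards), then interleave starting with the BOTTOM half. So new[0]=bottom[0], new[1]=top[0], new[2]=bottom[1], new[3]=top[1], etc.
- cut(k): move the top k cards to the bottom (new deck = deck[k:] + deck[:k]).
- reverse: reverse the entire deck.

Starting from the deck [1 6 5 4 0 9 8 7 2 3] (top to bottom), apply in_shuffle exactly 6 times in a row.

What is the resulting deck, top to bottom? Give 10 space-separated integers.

After op 1 (in_shuffle): [9 1 8 6 7 5 2 4 3 0]
After op 2 (in_shuffle): [5 9 2 1 4 8 3 6 0 7]
After op 3 (in_shuffle): [8 5 3 9 6 2 0 1 7 4]
After op 4 (in_shuffle): [2 8 0 5 1 3 7 9 4 6]
After op 5 (in_shuffle): [3 2 7 8 9 0 4 5 6 1]
After op 6 (in_shuffle): [0 3 4 2 5 7 6 8 1 9]

Answer: 0 3 4 2 5 7 6 8 1 9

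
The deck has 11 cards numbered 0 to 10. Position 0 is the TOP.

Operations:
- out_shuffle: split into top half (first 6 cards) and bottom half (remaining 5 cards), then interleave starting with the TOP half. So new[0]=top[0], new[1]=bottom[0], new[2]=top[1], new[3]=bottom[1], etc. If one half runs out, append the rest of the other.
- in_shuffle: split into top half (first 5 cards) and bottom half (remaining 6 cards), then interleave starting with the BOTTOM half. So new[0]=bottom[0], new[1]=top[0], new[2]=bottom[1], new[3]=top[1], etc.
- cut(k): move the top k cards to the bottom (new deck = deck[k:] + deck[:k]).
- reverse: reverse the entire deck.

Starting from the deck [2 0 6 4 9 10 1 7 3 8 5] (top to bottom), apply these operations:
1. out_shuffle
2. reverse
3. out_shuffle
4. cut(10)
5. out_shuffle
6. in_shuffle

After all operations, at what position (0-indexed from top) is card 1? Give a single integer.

After op 1 (out_shuffle): [2 1 0 7 6 3 4 8 9 5 10]
After op 2 (reverse): [10 5 9 8 4 3 6 7 0 1 2]
After op 3 (out_shuffle): [10 6 5 7 9 0 8 1 4 2 3]
After op 4 (cut(10)): [3 10 6 5 7 9 0 8 1 4 2]
After op 5 (out_shuffle): [3 0 10 8 6 1 5 4 7 2 9]
After op 6 (in_shuffle): [1 3 5 0 4 10 7 8 2 6 9]
Card 1 is at position 0.

Answer: 0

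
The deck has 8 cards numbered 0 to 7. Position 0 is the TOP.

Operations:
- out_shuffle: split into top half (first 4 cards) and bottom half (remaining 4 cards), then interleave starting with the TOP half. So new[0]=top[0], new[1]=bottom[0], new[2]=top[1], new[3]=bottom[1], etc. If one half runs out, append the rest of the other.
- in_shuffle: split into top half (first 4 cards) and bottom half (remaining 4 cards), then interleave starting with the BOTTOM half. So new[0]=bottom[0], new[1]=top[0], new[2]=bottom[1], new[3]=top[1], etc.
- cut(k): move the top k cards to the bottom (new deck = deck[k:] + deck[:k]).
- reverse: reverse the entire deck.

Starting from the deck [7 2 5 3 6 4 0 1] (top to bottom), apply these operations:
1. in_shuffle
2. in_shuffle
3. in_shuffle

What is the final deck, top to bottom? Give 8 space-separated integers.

Answer: 1 0 4 6 3 5 2 7

Derivation:
After op 1 (in_shuffle): [6 7 4 2 0 5 1 3]
After op 2 (in_shuffle): [0 6 5 7 1 4 3 2]
After op 3 (in_shuffle): [1 0 4 6 3 5 2 7]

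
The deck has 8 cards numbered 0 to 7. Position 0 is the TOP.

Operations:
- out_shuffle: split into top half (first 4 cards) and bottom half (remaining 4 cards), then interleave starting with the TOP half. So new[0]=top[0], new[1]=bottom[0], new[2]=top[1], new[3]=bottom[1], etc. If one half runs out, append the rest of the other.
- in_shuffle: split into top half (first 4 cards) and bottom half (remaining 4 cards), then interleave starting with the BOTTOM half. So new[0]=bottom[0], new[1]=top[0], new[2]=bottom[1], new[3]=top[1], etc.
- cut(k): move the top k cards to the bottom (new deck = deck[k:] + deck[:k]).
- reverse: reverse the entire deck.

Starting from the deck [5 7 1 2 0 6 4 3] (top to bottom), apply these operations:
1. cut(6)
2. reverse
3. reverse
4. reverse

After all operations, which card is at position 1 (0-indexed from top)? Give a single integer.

Answer: 0

Derivation:
After op 1 (cut(6)): [4 3 5 7 1 2 0 6]
After op 2 (reverse): [6 0 2 1 7 5 3 4]
After op 3 (reverse): [4 3 5 7 1 2 0 6]
After op 4 (reverse): [6 0 2 1 7 5 3 4]
Position 1: card 0.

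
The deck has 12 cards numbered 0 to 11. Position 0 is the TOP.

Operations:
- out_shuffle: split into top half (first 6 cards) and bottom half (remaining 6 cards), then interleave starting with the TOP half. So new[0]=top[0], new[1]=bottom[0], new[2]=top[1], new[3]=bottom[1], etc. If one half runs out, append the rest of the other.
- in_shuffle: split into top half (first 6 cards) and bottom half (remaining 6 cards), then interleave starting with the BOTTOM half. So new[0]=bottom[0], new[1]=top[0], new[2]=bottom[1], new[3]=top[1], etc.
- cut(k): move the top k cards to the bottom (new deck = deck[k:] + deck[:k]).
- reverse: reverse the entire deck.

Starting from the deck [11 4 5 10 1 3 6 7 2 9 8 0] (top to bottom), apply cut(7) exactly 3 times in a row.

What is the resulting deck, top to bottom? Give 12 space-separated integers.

Answer: 9 8 0 11 4 5 10 1 3 6 7 2

Derivation:
After op 1 (cut(7)): [7 2 9 8 0 11 4 5 10 1 3 6]
After op 2 (cut(7)): [5 10 1 3 6 7 2 9 8 0 11 4]
After op 3 (cut(7)): [9 8 0 11 4 5 10 1 3 6 7 2]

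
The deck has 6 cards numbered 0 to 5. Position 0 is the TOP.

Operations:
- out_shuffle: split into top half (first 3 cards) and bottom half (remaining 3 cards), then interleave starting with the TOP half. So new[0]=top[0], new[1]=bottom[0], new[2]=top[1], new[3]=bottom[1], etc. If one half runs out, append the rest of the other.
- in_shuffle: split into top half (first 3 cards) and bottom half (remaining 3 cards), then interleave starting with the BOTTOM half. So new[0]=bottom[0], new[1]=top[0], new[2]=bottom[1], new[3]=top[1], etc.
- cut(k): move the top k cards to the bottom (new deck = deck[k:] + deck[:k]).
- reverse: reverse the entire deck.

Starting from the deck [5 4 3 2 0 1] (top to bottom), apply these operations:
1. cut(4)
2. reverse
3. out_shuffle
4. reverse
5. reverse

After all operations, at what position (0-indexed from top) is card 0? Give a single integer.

After op 1 (cut(4)): [0 1 5 4 3 2]
After op 2 (reverse): [2 3 4 5 1 0]
After op 3 (out_shuffle): [2 5 3 1 4 0]
After op 4 (reverse): [0 4 1 3 5 2]
After op 5 (reverse): [2 5 3 1 4 0]
Card 0 is at position 5.

Answer: 5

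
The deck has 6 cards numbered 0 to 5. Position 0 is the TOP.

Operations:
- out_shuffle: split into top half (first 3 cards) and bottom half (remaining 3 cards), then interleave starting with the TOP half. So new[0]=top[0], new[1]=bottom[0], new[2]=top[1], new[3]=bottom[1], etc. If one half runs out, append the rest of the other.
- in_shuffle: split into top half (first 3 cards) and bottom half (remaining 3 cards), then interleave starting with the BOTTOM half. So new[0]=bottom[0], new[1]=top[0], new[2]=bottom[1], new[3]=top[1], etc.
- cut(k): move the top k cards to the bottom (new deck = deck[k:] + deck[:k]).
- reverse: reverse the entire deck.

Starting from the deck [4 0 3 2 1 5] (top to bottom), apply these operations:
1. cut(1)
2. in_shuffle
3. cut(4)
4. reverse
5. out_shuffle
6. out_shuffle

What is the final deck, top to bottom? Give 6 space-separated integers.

Answer: 3 2 1 0 5 4

Derivation:
After op 1 (cut(1)): [0 3 2 1 5 4]
After op 2 (in_shuffle): [1 0 5 3 4 2]
After op 3 (cut(4)): [4 2 1 0 5 3]
After op 4 (reverse): [3 5 0 1 2 4]
After op 5 (out_shuffle): [3 1 5 2 0 4]
After op 6 (out_shuffle): [3 2 1 0 5 4]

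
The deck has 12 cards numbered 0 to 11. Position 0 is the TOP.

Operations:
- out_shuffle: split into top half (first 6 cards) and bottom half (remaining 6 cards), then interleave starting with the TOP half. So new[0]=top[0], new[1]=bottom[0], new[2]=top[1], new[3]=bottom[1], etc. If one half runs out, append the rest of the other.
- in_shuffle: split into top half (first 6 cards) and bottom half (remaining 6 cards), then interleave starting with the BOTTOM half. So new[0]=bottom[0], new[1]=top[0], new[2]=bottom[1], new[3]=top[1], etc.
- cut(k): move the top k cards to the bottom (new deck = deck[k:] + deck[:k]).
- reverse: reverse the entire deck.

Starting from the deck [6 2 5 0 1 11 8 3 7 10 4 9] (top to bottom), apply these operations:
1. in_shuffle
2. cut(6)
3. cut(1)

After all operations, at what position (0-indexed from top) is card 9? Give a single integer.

Answer: 3

Derivation:
After op 1 (in_shuffle): [8 6 3 2 7 5 10 0 4 1 9 11]
After op 2 (cut(6)): [10 0 4 1 9 11 8 6 3 2 7 5]
After op 3 (cut(1)): [0 4 1 9 11 8 6 3 2 7 5 10]
Card 9 is at position 3.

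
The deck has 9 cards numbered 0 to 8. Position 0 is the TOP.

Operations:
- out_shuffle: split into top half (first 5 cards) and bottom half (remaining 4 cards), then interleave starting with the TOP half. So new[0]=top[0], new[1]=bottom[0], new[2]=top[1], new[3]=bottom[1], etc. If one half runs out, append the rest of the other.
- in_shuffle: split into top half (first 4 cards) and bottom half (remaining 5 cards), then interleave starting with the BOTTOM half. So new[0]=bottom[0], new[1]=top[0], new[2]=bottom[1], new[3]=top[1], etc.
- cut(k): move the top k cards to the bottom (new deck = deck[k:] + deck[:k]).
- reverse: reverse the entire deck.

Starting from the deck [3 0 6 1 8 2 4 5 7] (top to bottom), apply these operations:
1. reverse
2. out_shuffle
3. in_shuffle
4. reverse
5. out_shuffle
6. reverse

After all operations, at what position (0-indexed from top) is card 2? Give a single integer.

After op 1 (reverse): [7 5 4 2 8 1 6 0 3]
After op 2 (out_shuffle): [7 1 5 6 4 0 2 3 8]
After op 3 (in_shuffle): [4 7 0 1 2 5 3 6 8]
After op 4 (reverse): [8 6 3 5 2 1 0 7 4]
After op 5 (out_shuffle): [8 1 6 0 3 7 5 4 2]
After op 6 (reverse): [2 4 5 7 3 0 6 1 8]
Card 2 is at position 0.

Answer: 0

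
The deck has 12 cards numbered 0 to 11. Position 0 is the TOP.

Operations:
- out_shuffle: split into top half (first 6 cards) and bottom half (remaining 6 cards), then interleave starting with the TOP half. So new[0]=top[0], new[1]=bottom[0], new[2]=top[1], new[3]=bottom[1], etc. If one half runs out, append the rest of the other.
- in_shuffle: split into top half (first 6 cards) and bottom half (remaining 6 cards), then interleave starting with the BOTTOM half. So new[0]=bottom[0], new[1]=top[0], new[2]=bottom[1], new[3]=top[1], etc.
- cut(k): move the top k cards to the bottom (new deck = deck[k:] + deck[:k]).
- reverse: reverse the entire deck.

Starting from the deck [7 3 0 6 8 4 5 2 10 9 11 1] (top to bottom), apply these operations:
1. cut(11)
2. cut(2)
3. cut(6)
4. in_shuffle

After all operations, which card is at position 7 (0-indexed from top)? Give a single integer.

After op 1 (cut(11)): [1 7 3 0 6 8 4 5 2 10 9 11]
After op 2 (cut(2)): [3 0 6 8 4 5 2 10 9 11 1 7]
After op 3 (cut(6)): [2 10 9 11 1 7 3 0 6 8 4 5]
After op 4 (in_shuffle): [3 2 0 10 6 9 8 11 4 1 5 7]
Position 7: card 11.

Answer: 11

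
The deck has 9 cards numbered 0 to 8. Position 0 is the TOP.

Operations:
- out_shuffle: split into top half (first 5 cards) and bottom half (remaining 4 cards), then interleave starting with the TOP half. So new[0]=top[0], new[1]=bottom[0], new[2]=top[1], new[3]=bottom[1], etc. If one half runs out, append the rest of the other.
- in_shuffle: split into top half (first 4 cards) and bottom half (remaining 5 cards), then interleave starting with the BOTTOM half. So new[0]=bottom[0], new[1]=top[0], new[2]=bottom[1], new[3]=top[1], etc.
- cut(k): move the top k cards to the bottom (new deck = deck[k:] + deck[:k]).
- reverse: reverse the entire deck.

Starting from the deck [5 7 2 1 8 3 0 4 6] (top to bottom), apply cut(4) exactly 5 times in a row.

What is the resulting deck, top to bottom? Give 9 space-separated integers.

After op 1 (cut(4)): [8 3 0 4 6 5 7 2 1]
After op 2 (cut(4)): [6 5 7 2 1 8 3 0 4]
After op 3 (cut(4)): [1 8 3 0 4 6 5 7 2]
After op 4 (cut(4)): [4 6 5 7 2 1 8 3 0]
After op 5 (cut(4)): [2 1 8 3 0 4 6 5 7]

Answer: 2 1 8 3 0 4 6 5 7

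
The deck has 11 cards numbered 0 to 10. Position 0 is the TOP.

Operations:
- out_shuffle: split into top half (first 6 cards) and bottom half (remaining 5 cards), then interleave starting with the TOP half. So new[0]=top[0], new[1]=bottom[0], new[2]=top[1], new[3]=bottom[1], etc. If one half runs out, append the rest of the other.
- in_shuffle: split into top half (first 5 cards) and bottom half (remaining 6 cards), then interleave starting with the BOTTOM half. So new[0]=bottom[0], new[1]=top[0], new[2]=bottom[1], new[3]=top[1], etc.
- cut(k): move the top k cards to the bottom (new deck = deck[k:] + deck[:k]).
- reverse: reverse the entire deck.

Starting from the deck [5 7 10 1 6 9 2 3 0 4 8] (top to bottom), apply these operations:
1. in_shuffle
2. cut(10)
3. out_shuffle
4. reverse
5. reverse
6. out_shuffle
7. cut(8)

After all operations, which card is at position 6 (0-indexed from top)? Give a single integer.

Answer: 4

Derivation:
After op 1 (in_shuffle): [9 5 2 7 3 10 0 1 4 6 8]
After op 2 (cut(10)): [8 9 5 2 7 3 10 0 1 4 6]
After op 3 (out_shuffle): [8 10 9 0 5 1 2 4 7 6 3]
After op 4 (reverse): [3 6 7 4 2 1 5 0 9 10 8]
After op 5 (reverse): [8 10 9 0 5 1 2 4 7 6 3]
After op 6 (out_shuffle): [8 2 10 4 9 7 0 6 5 3 1]
After op 7 (cut(8)): [5 3 1 8 2 10 4 9 7 0 6]
Position 6: card 4.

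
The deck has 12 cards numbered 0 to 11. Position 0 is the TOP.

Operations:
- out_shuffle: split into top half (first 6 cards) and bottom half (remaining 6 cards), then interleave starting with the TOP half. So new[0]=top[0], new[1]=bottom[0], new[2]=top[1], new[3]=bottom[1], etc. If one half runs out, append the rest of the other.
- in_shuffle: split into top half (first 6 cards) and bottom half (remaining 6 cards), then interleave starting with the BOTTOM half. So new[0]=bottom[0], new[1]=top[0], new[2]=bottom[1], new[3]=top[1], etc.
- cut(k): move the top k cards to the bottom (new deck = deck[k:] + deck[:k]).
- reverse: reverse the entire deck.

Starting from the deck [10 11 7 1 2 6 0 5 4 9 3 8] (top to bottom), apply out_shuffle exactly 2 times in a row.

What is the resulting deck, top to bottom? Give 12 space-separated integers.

Answer: 10 1 0 9 11 2 5 3 7 6 4 8

Derivation:
After op 1 (out_shuffle): [10 0 11 5 7 4 1 9 2 3 6 8]
After op 2 (out_shuffle): [10 1 0 9 11 2 5 3 7 6 4 8]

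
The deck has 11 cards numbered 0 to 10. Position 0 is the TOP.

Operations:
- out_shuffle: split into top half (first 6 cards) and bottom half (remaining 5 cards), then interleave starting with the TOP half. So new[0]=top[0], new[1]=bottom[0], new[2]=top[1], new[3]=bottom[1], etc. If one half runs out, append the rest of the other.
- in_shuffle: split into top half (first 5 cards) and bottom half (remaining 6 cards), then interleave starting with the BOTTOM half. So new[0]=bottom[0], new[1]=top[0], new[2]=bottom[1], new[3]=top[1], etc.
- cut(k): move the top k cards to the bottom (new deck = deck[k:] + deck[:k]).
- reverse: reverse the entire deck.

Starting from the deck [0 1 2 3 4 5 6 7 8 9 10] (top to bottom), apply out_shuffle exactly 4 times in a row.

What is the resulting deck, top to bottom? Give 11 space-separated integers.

Answer: 0 9 7 5 3 1 10 8 6 4 2

Derivation:
After op 1 (out_shuffle): [0 6 1 7 2 8 3 9 4 10 5]
After op 2 (out_shuffle): [0 3 6 9 1 4 7 10 2 5 8]
After op 3 (out_shuffle): [0 7 3 10 6 2 9 5 1 8 4]
After op 4 (out_shuffle): [0 9 7 5 3 1 10 8 6 4 2]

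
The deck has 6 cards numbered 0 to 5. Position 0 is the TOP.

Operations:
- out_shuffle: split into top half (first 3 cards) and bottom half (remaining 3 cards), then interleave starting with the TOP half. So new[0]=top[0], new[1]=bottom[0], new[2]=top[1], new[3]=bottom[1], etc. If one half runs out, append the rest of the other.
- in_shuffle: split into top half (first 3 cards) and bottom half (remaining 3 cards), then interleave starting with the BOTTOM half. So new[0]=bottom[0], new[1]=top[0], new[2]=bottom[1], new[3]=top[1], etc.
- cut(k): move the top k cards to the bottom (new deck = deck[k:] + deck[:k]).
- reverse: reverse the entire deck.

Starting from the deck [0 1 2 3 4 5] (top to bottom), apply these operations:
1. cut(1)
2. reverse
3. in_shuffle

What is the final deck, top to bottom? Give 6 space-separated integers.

Answer: 3 0 2 5 1 4

Derivation:
After op 1 (cut(1)): [1 2 3 4 5 0]
After op 2 (reverse): [0 5 4 3 2 1]
After op 3 (in_shuffle): [3 0 2 5 1 4]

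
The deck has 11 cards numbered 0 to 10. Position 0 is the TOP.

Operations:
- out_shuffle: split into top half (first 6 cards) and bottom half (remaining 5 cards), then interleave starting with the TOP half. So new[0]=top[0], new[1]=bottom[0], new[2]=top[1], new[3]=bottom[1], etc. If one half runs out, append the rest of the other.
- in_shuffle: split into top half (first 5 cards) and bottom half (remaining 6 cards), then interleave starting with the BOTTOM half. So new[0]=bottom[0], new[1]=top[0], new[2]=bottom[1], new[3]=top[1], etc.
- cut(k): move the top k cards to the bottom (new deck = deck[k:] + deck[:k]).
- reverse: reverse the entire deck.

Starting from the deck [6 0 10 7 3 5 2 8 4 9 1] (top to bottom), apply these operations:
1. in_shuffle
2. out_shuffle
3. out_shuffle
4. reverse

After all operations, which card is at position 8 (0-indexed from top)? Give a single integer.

Answer: 4

Derivation:
After op 1 (in_shuffle): [5 6 2 0 8 10 4 7 9 3 1]
After op 2 (out_shuffle): [5 4 6 7 2 9 0 3 8 1 10]
After op 3 (out_shuffle): [5 0 4 3 6 8 7 1 2 10 9]
After op 4 (reverse): [9 10 2 1 7 8 6 3 4 0 5]
Position 8: card 4.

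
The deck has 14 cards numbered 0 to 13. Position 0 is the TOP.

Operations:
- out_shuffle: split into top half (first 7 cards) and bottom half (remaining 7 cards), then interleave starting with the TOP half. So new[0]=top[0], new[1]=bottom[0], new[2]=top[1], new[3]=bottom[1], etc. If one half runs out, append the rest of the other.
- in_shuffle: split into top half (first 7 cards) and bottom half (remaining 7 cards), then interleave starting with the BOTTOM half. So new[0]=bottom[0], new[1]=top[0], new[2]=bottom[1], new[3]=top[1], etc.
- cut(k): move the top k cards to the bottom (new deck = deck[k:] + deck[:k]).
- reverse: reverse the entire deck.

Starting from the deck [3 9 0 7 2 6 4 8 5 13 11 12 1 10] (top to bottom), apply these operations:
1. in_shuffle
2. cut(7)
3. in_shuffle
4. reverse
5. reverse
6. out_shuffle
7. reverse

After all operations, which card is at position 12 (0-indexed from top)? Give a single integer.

After op 1 (in_shuffle): [8 3 5 9 13 0 11 7 12 2 1 6 10 4]
After op 2 (cut(7)): [7 12 2 1 6 10 4 8 3 5 9 13 0 11]
After op 3 (in_shuffle): [8 7 3 12 5 2 9 1 13 6 0 10 11 4]
After op 4 (reverse): [4 11 10 0 6 13 1 9 2 5 12 3 7 8]
After op 5 (reverse): [8 7 3 12 5 2 9 1 13 6 0 10 11 4]
After op 6 (out_shuffle): [8 1 7 13 3 6 12 0 5 10 2 11 9 4]
After op 7 (reverse): [4 9 11 2 10 5 0 12 6 3 13 7 1 8]
Position 12: card 1.

Answer: 1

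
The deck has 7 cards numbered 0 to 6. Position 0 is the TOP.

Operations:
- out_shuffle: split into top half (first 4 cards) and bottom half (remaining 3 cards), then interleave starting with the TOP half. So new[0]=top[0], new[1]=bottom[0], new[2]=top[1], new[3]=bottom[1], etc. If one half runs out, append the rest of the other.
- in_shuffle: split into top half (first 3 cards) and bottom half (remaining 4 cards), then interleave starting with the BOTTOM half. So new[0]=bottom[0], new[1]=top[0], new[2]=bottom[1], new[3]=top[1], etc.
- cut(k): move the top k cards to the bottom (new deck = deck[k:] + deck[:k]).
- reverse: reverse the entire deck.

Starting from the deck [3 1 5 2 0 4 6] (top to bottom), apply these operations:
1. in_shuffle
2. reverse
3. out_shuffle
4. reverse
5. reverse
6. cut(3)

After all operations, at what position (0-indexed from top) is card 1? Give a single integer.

After op 1 (in_shuffle): [2 3 0 1 4 5 6]
After op 2 (reverse): [6 5 4 1 0 3 2]
After op 3 (out_shuffle): [6 0 5 3 4 2 1]
After op 4 (reverse): [1 2 4 3 5 0 6]
After op 5 (reverse): [6 0 5 3 4 2 1]
After op 6 (cut(3)): [3 4 2 1 6 0 5]
Card 1 is at position 3.

Answer: 3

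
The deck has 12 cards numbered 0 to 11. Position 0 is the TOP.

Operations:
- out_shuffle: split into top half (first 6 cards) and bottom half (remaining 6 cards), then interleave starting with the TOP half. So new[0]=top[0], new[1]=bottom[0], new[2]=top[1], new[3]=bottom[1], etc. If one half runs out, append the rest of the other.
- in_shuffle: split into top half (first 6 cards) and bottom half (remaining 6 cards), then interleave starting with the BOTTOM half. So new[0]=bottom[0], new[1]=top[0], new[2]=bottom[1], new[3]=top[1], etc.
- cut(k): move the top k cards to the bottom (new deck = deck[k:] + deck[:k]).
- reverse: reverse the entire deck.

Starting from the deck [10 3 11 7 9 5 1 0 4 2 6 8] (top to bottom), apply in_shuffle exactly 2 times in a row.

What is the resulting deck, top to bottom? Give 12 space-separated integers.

Answer: 2 1 7 10 6 0 9 3 8 4 5 11

Derivation:
After op 1 (in_shuffle): [1 10 0 3 4 11 2 7 6 9 8 5]
After op 2 (in_shuffle): [2 1 7 10 6 0 9 3 8 4 5 11]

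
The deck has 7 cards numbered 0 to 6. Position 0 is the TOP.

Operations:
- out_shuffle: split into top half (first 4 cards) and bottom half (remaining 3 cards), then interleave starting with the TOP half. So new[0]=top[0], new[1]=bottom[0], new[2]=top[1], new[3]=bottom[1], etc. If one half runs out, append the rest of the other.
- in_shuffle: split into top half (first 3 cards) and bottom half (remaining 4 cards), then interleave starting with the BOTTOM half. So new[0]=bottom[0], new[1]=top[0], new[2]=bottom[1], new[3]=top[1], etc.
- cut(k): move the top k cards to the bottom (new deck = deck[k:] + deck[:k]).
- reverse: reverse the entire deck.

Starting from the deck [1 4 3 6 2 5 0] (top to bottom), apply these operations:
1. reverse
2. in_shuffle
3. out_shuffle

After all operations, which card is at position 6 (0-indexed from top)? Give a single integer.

After op 1 (reverse): [0 5 2 6 3 4 1]
After op 2 (in_shuffle): [6 0 3 5 4 2 1]
After op 3 (out_shuffle): [6 4 0 2 3 1 5]
Position 6: card 5.

Answer: 5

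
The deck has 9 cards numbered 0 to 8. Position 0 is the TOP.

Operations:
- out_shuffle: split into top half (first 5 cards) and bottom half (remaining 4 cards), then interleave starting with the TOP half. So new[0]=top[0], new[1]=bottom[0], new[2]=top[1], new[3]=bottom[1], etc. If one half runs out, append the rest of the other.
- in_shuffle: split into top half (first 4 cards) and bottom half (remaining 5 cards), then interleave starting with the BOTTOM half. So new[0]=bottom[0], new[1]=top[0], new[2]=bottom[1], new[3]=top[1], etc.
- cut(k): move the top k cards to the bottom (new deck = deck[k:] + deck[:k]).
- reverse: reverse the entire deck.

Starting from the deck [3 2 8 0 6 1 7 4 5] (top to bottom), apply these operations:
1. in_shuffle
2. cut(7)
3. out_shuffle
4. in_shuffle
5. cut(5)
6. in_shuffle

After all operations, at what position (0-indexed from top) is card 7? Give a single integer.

Answer: 5

Derivation:
After op 1 (in_shuffle): [6 3 1 2 7 8 4 0 5]
After op 2 (cut(7)): [0 5 6 3 1 2 7 8 4]
After op 3 (out_shuffle): [0 2 5 7 6 8 3 4 1]
After op 4 (in_shuffle): [6 0 8 2 3 5 4 7 1]
After op 5 (cut(5)): [5 4 7 1 6 0 8 2 3]
After op 6 (in_shuffle): [6 5 0 4 8 7 2 1 3]
Card 7 is at position 5.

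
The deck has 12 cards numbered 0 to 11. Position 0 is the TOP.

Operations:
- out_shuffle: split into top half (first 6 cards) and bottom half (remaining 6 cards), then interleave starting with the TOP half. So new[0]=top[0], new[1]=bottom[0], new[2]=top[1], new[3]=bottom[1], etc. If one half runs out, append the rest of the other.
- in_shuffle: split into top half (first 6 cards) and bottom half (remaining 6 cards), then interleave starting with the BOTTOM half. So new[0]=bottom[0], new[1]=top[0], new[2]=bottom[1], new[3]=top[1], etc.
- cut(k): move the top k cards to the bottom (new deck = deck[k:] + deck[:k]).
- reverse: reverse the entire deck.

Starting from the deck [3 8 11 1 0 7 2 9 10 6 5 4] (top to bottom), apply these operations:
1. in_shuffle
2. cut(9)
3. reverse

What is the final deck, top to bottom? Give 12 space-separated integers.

Answer: 5 1 6 11 10 8 9 3 2 7 4 0

Derivation:
After op 1 (in_shuffle): [2 3 9 8 10 11 6 1 5 0 4 7]
After op 2 (cut(9)): [0 4 7 2 3 9 8 10 11 6 1 5]
After op 3 (reverse): [5 1 6 11 10 8 9 3 2 7 4 0]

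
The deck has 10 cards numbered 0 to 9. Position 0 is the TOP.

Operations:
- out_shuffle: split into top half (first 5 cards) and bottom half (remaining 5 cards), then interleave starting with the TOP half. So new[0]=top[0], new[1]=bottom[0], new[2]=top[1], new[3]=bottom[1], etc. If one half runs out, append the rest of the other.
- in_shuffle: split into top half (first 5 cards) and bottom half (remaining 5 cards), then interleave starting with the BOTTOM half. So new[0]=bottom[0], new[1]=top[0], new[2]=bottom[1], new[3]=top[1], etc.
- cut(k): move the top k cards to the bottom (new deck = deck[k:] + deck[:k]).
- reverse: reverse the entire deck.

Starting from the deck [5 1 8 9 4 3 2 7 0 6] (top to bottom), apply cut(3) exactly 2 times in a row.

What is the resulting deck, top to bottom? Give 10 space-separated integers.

After op 1 (cut(3)): [9 4 3 2 7 0 6 5 1 8]
After op 2 (cut(3)): [2 7 0 6 5 1 8 9 4 3]

Answer: 2 7 0 6 5 1 8 9 4 3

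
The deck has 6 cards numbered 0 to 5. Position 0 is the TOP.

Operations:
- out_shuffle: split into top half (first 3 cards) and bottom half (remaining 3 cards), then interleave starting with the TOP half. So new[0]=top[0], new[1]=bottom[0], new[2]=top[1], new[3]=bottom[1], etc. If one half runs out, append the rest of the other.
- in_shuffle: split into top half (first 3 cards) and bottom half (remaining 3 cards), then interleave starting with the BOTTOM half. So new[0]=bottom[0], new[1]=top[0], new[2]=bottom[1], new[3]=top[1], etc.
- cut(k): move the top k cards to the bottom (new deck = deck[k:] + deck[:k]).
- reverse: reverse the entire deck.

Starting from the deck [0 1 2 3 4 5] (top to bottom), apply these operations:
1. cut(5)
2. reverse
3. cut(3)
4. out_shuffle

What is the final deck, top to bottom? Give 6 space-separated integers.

Answer: 1 4 0 3 5 2

Derivation:
After op 1 (cut(5)): [5 0 1 2 3 4]
After op 2 (reverse): [4 3 2 1 0 5]
After op 3 (cut(3)): [1 0 5 4 3 2]
After op 4 (out_shuffle): [1 4 0 3 5 2]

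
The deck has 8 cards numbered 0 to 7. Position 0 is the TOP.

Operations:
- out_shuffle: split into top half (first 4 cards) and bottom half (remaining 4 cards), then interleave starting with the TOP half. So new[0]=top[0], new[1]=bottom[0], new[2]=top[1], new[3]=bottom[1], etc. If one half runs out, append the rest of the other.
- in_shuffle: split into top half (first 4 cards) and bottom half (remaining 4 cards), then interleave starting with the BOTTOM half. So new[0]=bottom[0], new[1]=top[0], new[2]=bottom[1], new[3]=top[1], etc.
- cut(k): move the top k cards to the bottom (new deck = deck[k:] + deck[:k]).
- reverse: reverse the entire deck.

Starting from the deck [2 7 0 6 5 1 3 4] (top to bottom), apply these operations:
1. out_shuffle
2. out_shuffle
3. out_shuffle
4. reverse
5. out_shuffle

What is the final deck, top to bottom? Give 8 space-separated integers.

Answer: 4 6 3 0 1 7 5 2

Derivation:
After op 1 (out_shuffle): [2 5 7 1 0 3 6 4]
After op 2 (out_shuffle): [2 0 5 3 7 6 1 4]
After op 3 (out_shuffle): [2 7 0 6 5 1 3 4]
After op 4 (reverse): [4 3 1 5 6 0 7 2]
After op 5 (out_shuffle): [4 6 3 0 1 7 5 2]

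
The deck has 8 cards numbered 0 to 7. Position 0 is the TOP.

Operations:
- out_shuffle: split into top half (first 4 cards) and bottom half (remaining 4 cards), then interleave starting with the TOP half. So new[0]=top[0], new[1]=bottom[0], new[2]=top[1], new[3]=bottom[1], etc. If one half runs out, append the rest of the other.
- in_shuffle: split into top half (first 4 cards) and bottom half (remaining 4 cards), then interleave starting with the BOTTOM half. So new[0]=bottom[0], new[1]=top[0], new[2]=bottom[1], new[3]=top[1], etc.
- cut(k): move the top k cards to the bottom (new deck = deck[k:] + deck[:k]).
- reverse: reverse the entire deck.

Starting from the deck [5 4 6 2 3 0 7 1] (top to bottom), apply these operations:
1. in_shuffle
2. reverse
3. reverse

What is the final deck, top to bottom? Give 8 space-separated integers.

After op 1 (in_shuffle): [3 5 0 4 7 6 1 2]
After op 2 (reverse): [2 1 6 7 4 0 5 3]
After op 3 (reverse): [3 5 0 4 7 6 1 2]

Answer: 3 5 0 4 7 6 1 2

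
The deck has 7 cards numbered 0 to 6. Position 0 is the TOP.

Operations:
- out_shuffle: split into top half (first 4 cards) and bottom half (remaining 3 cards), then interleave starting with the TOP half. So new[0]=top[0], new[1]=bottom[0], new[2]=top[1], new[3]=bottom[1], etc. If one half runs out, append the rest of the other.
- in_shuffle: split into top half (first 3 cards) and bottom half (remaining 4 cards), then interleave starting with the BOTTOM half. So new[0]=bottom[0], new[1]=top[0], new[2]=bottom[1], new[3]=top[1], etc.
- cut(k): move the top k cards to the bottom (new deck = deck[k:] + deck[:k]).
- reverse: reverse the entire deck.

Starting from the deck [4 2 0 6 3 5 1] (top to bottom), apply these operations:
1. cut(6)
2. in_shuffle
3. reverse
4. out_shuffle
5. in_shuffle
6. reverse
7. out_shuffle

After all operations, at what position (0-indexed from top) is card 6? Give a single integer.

Answer: 6

Derivation:
After op 1 (cut(6)): [1 4 2 0 6 3 5]
After op 2 (in_shuffle): [0 1 6 4 3 2 5]
After op 3 (reverse): [5 2 3 4 6 1 0]
After op 4 (out_shuffle): [5 6 2 1 3 0 4]
After op 5 (in_shuffle): [1 5 3 6 0 2 4]
After op 6 (reverse): [4 2 0 6 3 5 1]
After op 7 (out_shuffle): [4 3 2 5 0 1 6]
Card 6 is at position 6.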